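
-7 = -7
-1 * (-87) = 87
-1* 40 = -40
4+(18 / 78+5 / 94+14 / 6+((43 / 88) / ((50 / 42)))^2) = 60201424697 / 8871720000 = 6.79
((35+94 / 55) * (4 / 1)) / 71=2.07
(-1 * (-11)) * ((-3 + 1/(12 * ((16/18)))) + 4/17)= -15983/544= -29.38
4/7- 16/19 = -36/133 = -0.27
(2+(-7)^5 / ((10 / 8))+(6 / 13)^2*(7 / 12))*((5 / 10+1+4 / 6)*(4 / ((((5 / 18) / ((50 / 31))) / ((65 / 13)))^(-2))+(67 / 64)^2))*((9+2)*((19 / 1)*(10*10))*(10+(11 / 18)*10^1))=-582022753824106199 / 53913600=-10795471899.93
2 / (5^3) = 2 / 125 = 0.02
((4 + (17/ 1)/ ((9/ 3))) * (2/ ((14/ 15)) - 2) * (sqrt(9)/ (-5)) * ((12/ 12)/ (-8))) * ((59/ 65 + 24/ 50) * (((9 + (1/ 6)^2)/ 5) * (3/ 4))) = 13079/ 67200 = 0.19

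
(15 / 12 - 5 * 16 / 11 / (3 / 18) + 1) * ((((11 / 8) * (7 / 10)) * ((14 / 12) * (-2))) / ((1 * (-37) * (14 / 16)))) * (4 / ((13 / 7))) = -29743 / 4810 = -6.18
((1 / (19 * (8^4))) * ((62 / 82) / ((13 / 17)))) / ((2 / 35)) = 18445 / 82960384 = 0.00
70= 70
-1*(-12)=12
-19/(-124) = 19/124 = 0.15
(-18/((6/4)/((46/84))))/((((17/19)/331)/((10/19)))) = -152260/119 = -1279.50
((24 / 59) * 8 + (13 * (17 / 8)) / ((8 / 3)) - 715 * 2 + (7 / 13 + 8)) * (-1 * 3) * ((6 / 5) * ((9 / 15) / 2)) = 1865927853 / 1227200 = 1520.48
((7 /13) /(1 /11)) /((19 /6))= 462 /247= 1.87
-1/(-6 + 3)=1/3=0.33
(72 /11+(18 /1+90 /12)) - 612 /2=-6027 /22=-273.95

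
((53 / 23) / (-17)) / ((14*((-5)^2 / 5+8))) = -53 / 71162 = -0.00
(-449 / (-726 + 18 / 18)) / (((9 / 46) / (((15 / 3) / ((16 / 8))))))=10327 / 1305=7.91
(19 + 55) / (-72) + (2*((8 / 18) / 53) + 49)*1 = 30521 / 636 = 47.99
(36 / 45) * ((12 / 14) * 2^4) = 384 / 35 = 10.97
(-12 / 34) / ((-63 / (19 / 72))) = 19 / 12852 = 0.00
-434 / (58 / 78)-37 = -17999 / 29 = -620.66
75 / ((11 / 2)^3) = 600 / 1331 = 0.45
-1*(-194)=194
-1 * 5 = -5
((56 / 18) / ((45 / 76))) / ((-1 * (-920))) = 266 / 46575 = 0.01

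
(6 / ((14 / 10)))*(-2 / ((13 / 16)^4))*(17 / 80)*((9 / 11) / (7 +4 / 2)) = -835584 / 2199197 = -0.38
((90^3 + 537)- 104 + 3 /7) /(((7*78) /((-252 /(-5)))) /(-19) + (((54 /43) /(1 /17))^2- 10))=1076280482724 /656897437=1638.43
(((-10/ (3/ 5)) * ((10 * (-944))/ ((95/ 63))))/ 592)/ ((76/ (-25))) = -774375/ 13357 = -57.98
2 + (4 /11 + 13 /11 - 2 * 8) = -137 /11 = -12.45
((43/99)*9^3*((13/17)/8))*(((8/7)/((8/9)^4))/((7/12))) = 94.98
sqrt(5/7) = sqrt(35)/7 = 0.85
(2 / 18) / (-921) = -1 / 8289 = -0.00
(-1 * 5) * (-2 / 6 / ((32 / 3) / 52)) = 65 / 8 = 8.12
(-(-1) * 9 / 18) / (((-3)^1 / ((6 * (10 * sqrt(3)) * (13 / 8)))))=-28.15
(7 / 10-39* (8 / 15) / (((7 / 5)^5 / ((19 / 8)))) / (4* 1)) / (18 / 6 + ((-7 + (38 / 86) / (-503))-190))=11605623933 / 1410458566300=0.01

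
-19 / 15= -1.27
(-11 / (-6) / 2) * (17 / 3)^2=3179 / 108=29.44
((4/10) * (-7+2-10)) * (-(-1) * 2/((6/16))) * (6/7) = -192/7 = -27.43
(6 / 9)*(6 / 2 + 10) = 8.67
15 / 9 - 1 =2 / 3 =0.67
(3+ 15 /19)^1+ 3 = 129 /19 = 6.79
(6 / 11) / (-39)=-2 / 143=-0.01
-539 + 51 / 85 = -538.40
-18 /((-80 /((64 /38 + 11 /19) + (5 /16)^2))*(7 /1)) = 103347 /1361920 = 0.08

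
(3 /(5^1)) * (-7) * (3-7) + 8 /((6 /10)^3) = 53.84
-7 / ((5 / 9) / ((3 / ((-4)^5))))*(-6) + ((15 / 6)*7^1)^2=783433 / 2560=306.03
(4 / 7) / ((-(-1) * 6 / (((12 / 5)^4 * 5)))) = 13824 / 875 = 15.80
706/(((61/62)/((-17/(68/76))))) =-831668/61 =-13633.90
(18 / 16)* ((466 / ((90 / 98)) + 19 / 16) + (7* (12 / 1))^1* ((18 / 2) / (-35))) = 350647 / 640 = 547.89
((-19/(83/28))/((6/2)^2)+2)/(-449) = -962/335403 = -0.00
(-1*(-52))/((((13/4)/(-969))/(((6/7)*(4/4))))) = -93024/7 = -13289.14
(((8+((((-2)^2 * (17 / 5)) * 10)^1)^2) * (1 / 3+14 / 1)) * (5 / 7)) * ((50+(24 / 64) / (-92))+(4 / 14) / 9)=128174084165 / 13524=9477527.67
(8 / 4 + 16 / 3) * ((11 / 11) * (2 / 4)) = 11 / 3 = 3.67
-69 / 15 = -23 / 5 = -4.60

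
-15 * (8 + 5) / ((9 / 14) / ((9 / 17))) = -2730 / 17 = -160.59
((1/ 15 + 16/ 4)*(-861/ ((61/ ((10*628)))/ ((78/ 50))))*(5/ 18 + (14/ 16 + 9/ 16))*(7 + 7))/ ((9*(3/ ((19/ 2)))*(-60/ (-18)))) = -19243031717/ 13500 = -1425409.76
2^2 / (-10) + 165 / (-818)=-2461 / 4090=-0.60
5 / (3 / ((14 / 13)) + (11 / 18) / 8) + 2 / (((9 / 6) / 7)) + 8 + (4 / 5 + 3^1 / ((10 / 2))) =177257 / 8655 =20.48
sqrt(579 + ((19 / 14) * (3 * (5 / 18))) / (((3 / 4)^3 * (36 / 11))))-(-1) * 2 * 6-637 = -625 + sqrt(20711719) / 189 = -600.92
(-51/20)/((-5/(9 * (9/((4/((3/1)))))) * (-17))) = -729/400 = -1.82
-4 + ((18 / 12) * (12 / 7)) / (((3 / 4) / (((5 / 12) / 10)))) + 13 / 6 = -71 / 42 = -1.69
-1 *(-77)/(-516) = -77/516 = -0.15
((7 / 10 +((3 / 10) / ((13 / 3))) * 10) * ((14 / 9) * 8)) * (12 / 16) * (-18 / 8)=-3801 / 130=-29.24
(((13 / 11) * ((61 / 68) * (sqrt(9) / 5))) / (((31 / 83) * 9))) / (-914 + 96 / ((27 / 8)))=-197457 / 924041800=-0.00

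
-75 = -75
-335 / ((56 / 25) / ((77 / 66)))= -8375 / 48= -174.48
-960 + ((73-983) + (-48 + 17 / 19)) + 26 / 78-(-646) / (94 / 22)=-4729990 / 2679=-1765.58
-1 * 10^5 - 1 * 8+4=-100004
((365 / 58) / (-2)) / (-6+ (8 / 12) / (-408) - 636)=11169 / 2278849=0.00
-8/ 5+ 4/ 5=-4/ 5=-0.80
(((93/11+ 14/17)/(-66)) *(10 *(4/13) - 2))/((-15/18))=0.18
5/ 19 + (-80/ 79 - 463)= -696088/ 1501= -463.75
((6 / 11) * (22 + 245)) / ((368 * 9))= 89 / 2024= 0.04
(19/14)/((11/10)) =95/77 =1.23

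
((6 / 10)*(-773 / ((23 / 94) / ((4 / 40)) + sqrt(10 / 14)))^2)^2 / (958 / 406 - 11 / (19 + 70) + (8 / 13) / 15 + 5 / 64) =1284321957382804455284047046525618352 / 293292543519395240485623625 - 194051904170683267278639931652062272*sqrt(35) / 293292543519395240485623625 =464708064.55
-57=-57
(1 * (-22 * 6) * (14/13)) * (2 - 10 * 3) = 51744/13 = 3980.31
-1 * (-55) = 55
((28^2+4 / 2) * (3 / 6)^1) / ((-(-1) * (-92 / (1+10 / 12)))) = -1441 / 184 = -7.83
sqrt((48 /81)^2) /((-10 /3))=-8 /45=-0.18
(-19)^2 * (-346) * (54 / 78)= -1124154 / 13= -86473.38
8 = 8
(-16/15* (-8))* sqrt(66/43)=128* sqrt(2838)/645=10.57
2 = 2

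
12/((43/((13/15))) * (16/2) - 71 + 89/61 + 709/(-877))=8345532/227119241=0.04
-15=-15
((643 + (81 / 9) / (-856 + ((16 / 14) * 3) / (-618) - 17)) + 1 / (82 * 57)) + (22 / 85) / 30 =803970082449931 / 1250345128650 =643.00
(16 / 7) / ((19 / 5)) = 80 / 133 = 0.60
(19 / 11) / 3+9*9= 2692 / 33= 81.58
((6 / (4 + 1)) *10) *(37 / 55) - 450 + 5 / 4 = -96949 / 220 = -440.68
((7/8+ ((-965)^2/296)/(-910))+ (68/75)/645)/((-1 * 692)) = 6725637829/1803392136000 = 0.00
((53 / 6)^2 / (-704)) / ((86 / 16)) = -2809 / 136224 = -0.02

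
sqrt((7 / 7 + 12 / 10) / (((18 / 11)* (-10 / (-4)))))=0.73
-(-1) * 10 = 10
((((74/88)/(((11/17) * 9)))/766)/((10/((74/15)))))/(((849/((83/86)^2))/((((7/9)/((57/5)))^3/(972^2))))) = 274962000355/8017281143586767094368426496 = 0.00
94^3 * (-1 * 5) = -4152920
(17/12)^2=2.01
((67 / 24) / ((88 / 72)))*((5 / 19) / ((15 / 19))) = 67 / 88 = 0.76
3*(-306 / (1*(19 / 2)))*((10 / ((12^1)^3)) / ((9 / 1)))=-85 / 1368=-0.06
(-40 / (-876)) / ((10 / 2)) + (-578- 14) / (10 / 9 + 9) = -1166650 / 19929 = -58.54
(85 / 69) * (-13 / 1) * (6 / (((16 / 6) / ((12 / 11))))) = -9945 / 253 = -39.31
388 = 388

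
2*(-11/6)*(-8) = 88/3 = 29.33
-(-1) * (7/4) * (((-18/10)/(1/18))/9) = -63/10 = -6.30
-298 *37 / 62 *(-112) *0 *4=0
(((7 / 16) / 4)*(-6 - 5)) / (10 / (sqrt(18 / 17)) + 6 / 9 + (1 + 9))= -77 / 116 + 385*sqrt(34) / 3712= -0.06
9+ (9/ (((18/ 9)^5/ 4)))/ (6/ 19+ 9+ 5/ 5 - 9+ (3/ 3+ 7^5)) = 7665105/ 851672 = 9.00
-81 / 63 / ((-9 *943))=1 / 6601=0.00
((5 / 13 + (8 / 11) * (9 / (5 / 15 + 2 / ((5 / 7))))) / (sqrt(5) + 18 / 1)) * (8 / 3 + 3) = 1695750 / 2143999 - 282625 * sqrt(5) / 6431997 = 0.69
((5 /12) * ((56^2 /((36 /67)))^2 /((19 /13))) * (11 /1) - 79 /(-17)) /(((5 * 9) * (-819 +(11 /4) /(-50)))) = -335379654384920 /115716254211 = -2898.29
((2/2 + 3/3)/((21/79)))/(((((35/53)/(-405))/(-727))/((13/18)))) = 118714011/49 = 2422734.92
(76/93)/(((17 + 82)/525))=13300/3069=4.33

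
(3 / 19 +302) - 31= 5152 / 19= 271.16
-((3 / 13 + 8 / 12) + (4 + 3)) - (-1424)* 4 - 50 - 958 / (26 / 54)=142288 / 39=3648.41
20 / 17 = 1.18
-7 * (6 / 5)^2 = -252 / 25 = -10.08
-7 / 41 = -0.17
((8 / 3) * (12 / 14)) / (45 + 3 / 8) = 128 / 2541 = 0.05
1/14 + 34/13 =489/182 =2.69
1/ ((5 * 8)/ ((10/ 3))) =1/ 12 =0.08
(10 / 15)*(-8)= -5.33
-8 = -8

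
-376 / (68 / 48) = -4512 / 17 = -265.41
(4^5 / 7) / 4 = 256 / 7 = 36.57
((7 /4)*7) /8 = 49 /32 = 1.53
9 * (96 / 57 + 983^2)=165235707 / 19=8696616.16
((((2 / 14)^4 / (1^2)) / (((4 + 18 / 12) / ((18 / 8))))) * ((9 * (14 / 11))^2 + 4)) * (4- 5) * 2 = -0.05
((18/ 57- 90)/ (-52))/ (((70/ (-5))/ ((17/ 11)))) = -3621/ 19019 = -0.19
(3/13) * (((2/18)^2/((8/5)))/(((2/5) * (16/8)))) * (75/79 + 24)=1825/32864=0.06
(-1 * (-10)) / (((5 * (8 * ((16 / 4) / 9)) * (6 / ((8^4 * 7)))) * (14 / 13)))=2496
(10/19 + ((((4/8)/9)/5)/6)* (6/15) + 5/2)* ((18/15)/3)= 77644/64125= 1.21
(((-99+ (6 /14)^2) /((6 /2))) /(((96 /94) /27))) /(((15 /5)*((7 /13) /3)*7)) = -4437693 /19208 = -231.03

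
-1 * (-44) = 44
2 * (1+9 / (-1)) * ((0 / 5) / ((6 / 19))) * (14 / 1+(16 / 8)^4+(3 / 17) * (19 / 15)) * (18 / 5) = 0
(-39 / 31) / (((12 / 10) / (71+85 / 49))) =-115830 / 1519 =-76.25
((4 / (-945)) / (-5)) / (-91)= -4 / 429975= -0.00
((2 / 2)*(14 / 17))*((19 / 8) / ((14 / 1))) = 0.14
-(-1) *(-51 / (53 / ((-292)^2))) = -4348464 / 53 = -82046.49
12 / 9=4 / 3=1.33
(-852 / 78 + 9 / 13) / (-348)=133 / 4524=0.03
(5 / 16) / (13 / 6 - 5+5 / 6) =-5 / 32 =-0.16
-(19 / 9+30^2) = -8119 / 9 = -902.11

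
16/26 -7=-83/13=-6.38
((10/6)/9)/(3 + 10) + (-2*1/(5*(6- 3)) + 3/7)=3802/12285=0.31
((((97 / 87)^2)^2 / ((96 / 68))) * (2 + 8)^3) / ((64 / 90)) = 940623610625 / 611090784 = 1539.25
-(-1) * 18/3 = 6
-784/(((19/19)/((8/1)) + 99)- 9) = -896/103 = -8.70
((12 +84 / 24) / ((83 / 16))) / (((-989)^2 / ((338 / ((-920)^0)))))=83824 / 81184043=0.00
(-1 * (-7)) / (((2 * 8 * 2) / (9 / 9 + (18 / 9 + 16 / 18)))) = 245 / 288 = 0.85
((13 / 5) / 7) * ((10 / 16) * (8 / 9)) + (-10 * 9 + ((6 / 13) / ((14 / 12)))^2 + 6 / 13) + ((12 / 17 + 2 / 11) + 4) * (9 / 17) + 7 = -18856601860 / 236927691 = -79.59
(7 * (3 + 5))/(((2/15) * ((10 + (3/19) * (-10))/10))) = 1995/4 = 498.75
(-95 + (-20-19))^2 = 17956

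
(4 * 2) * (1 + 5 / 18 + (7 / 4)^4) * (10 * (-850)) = -52175125 / 72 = -724654.51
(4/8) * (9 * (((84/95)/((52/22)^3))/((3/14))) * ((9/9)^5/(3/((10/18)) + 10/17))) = 9978507/42494374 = 0.23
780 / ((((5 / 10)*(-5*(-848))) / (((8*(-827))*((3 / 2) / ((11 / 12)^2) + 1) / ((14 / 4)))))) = -86954088 / 44891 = -1937.00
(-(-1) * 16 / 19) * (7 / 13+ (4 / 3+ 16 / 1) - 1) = 10528 / 741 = 14.21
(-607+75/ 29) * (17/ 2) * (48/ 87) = -2383808/ 841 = -2834.49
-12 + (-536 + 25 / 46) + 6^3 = -15247 / 46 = -331.46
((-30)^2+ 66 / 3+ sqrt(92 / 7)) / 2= sqrt(161) / 7+ 461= 462.81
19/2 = 9.50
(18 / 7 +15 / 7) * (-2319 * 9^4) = -502093647 / 7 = -71727663.86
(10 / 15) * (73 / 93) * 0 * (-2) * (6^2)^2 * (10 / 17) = 0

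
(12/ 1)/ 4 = 3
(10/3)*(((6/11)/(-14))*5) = -0.65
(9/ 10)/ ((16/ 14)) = 63/ 80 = 0.79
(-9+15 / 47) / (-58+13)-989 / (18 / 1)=-231599 / 4230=-54.75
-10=-10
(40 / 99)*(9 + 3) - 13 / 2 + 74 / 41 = 415 / 2706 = 0.15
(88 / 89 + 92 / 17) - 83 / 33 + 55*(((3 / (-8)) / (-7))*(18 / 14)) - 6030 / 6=-19519839019 / 19572168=-997.33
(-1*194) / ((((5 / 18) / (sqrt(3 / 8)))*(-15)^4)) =-97*sqrt(6) / 28125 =-0.01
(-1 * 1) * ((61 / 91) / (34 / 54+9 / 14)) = -3294 / 6253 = -0.53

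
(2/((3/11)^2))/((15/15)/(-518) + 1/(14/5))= 31339/414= 75.70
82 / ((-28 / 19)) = -779 / 14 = -55.64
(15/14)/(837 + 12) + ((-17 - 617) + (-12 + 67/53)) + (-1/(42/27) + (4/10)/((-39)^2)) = -515315456984/798471765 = -645.38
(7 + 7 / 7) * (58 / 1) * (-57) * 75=-1983600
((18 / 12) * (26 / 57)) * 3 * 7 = 273 / 19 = 14.37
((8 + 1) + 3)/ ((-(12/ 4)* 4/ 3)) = -3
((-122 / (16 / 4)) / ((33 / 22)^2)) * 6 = -244 / 3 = -81.33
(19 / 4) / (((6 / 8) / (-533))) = -10127 / 3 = -3375.67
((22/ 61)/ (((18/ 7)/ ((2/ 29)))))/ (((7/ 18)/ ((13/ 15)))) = 572/ 26535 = 0.02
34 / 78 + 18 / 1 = 719 / 39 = 18.44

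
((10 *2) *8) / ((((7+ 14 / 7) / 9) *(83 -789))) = -0.23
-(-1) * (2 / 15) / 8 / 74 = 1 / 4440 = 0.00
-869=-869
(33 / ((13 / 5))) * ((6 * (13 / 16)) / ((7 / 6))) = 1485 / 28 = 53.04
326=326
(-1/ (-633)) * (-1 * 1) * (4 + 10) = -14/ 633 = -0.02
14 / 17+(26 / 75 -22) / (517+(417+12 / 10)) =34084 / 42585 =0.80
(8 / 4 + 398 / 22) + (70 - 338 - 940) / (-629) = 152297 / 6919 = 22.01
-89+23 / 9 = -778 / 9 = -86.44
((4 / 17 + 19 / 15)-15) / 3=-3442 / 765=-4.50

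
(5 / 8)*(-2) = -5 / 4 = -1.25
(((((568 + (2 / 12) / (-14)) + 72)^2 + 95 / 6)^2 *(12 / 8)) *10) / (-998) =-41764598149437618005 / 16562520576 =-2521632982.00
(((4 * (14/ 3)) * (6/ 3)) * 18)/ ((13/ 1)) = 672/ 13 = 51.69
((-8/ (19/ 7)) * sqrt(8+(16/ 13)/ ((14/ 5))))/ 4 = -32 * sqrt(273)/ 247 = -2.14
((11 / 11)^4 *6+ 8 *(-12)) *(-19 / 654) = 285 / 109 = 2.61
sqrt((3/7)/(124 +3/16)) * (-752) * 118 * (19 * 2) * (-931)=1793886976 * sqrt(41727)/1987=184419054.30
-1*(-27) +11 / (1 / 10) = 137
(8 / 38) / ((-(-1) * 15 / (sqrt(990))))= 4 * sqrt(110) / 95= 0.44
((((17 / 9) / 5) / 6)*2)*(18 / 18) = 17 / 135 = 0.13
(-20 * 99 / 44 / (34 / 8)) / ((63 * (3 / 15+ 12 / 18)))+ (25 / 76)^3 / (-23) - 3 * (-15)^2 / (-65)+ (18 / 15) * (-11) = -235135879471 / 78096025280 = -3.01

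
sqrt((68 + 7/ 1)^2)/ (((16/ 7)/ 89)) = 46725/ 16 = 2920.31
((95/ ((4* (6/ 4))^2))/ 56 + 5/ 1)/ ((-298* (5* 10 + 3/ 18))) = -10175/ 30138528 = -0.00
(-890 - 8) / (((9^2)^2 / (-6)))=1796 / 2187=0.82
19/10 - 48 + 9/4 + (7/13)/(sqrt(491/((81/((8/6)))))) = -877/20 + 63 *sqrt(1473)/12766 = -43.66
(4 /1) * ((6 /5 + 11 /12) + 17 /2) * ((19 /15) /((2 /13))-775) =-14652911 /450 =-32562.02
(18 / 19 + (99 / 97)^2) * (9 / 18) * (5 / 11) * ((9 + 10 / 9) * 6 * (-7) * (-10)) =3775084950 / 1966481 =1919.72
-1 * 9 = -9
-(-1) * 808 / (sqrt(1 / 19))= 808 * sqrt(19)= 3521.99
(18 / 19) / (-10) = -9 / 95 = -0.09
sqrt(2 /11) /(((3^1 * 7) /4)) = 4 * sqrt(22) /231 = 0.08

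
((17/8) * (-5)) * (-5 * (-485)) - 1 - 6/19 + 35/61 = -238905755/9272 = -25766.37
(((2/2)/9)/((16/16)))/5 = 1/45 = 0.02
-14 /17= -0.82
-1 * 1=-1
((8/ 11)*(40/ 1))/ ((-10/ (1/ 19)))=-32/ 209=-0.15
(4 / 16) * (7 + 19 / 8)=2.34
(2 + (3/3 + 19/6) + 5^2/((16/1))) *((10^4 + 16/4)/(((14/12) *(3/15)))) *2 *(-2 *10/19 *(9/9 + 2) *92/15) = -243897520/19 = -12836711.58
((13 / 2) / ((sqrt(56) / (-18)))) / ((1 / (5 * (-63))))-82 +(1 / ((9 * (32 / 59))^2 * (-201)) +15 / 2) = -1242048409 / 16671744 +5265 * sqrt(14) / 4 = 4850.46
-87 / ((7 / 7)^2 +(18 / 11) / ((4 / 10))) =-957 / 56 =-17.09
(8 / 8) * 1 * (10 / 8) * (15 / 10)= 15 / 8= 1.88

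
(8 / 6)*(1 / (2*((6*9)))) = 1 / 81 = 0.01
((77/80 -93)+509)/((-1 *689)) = -0.61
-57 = -57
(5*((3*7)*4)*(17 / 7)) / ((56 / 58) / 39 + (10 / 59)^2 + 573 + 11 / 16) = 1.78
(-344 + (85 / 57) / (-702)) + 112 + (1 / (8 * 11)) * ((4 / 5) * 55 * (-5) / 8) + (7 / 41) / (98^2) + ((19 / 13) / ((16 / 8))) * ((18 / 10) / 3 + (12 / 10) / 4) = -5214290257457 / 22508675280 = -231.66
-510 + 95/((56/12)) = -6855/14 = -489.64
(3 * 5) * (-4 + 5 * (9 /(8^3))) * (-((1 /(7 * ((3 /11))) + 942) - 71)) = 91647265 /1792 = 51142.45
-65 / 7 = -9.29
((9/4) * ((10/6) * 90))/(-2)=-675/4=-168.75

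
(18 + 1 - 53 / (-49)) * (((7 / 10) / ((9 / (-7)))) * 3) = -164 / 5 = -32.80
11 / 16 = 0.69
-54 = -54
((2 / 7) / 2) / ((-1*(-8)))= 1 / 56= 0.02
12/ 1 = 12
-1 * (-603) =603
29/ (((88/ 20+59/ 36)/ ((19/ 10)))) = 9918/ 1087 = 9.12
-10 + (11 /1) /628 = -6269 /628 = -9.98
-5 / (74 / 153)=-765 / 74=-10.34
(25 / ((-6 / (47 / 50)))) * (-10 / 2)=19.58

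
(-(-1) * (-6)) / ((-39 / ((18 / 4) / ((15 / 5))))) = 3 / 13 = 0.23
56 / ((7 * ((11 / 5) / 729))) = 2650.91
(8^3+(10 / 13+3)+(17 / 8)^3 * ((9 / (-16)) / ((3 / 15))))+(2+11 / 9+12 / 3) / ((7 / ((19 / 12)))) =9870945835 / 20127744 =490.41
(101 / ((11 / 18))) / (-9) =-202 / 11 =-18.36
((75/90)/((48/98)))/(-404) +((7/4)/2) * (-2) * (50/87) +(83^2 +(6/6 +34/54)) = 34870514717/5061312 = 6889.62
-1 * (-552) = 552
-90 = -90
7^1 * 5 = 35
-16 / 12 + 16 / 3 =4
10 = 10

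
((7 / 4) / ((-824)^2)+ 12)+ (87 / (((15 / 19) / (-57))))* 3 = -18832.20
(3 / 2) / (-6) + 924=3695 / 4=923.75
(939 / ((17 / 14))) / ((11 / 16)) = 210336 / 187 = 1124.79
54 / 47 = 1.15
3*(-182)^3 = -18085704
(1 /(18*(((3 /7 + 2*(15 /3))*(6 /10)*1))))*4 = 70 /1971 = 0.04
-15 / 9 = -1.67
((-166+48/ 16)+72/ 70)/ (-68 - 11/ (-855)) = 969399/ 406903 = 2.38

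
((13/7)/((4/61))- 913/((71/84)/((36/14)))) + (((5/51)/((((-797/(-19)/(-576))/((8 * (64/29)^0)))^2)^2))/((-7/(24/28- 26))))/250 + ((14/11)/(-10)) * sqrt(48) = 482929522123616071086049/2386363708491538300- 28 * sqrt(3)/55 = 202369.58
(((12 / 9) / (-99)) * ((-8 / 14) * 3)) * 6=0.14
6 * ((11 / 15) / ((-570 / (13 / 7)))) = -143 / 9975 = -0.01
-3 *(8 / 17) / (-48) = 1 / 34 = 0.03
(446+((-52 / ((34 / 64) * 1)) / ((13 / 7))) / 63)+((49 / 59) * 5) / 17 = 4020695 / 9027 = 445.41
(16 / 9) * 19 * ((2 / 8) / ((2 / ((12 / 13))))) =152 / 39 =3.90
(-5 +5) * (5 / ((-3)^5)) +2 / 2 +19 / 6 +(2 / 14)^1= 181 / 42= 4.31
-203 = -203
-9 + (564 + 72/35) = 19497/35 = 557.06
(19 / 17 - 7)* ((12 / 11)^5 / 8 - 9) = 51.81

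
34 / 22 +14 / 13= 375 / 143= 2.62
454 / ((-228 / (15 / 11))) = -1135 / 418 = -2.72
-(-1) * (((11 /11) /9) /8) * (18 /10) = 1 /40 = 0.02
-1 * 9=-9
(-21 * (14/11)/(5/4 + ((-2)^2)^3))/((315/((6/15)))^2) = -0.00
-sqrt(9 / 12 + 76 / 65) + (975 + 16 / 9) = 8791 / 9-sqrt(32435) / 130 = 975.39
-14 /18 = -7 /9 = -0.78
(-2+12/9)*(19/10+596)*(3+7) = -3986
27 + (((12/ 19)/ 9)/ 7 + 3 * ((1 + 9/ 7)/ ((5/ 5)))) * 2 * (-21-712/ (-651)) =-246.40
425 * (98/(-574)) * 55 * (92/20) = -752675/41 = -18357.93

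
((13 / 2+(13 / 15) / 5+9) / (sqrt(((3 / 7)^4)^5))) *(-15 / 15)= -74977.20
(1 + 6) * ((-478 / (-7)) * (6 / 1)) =2868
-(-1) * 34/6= 17/3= 5.67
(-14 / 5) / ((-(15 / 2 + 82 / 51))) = 1428 / 4645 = 0.31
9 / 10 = 0.90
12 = 12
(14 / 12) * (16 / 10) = 28 / 15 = 1.87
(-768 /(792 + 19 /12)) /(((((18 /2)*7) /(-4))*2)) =2048 /66661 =0.03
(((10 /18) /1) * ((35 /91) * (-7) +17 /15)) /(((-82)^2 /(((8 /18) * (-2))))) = 608 /5310279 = 0.00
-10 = -10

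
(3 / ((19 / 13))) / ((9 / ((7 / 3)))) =91 / 171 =0.53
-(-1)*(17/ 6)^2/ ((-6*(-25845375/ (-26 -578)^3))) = -7960102712/ 697825125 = -11.41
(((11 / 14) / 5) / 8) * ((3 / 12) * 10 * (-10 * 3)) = -165 / 112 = -1.47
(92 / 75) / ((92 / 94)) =94 / 75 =1.25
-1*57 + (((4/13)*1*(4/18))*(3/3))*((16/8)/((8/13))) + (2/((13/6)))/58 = -192593/3393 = -56.76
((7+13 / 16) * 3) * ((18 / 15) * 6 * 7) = 4725 / 4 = 1181.25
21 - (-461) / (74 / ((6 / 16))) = 13815 / 592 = 23.34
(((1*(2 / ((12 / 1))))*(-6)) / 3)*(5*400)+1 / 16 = -31997 / 48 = -666.60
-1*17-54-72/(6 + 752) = -26945/379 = -71.09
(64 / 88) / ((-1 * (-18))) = 4 / 99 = 0.04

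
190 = 190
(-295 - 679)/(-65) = 974/65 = 14.98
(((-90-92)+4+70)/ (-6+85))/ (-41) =0.03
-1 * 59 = -59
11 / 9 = 1.22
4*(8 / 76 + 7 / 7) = 84 / 19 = 4.42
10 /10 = 1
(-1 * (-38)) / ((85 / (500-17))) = 18354 / 85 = 215.93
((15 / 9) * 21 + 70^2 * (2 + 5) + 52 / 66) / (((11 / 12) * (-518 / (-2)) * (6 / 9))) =216.93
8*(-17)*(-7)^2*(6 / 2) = -19992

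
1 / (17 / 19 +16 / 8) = 19 / 55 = 0.35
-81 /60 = -27 /20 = -1.35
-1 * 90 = -90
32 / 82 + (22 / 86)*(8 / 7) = 8424 / 12341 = 0.68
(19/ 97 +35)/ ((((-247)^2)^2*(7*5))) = 3414/ 12636522984995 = 0.00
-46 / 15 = -3.07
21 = 21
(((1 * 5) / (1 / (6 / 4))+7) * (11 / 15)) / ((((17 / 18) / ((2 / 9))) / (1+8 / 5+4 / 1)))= 7018 / 425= 16.51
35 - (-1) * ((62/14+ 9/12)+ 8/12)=3431/84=40.85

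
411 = 411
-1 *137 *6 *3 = -2466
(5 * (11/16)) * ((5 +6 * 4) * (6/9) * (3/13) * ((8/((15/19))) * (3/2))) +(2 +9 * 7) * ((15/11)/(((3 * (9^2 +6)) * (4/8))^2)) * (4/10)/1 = 1513911917/6494202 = 233.12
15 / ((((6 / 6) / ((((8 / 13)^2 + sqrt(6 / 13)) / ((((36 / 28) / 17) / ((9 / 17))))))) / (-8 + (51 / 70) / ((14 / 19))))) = -20613 *sqrt(78) / 364 - 329808 / 1183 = -778.92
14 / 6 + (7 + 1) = 31 / 3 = 10.33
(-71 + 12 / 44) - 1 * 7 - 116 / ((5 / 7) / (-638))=5694341 / 55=103533.47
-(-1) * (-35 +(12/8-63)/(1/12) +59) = -714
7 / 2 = 3.50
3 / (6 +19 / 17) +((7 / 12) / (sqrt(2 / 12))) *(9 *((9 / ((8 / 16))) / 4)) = 51 / 121 +189 *sqrt(6) / 8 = 58.29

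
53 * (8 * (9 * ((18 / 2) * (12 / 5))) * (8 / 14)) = 1648512 / 35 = 47100.34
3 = 3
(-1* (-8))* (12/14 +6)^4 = 42467328/2401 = 17687.35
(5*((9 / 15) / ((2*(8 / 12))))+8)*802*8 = 65764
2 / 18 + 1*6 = 55 / 9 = 6.11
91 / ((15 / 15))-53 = 38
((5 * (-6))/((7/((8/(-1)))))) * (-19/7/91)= -4560/4459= -1.02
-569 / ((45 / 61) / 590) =-4095662 / 9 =-455073.56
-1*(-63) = 63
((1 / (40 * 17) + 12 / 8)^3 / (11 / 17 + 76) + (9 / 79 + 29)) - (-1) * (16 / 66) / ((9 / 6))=5526422484245281 / 188488352448000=29.32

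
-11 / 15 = -0.73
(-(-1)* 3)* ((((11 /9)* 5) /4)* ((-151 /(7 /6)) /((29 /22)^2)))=-2009810 /5887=-341.40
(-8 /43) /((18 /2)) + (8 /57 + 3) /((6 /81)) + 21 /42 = 315253 /7353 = 42.87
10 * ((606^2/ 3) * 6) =7344720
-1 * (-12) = 12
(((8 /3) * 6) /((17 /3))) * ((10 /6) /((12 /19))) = 7.45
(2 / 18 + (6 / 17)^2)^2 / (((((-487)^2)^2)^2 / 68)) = 1503076 / 1259109418905344405983810113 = 0.00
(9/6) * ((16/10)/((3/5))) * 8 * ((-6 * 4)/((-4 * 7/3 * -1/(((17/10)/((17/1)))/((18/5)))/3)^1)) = -48/7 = -6.86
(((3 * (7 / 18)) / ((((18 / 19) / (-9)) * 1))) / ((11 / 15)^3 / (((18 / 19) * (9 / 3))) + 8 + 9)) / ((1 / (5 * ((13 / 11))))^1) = -262591875 / 68717858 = -3.82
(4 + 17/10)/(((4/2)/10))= 57/2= 28.50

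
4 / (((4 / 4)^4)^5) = 4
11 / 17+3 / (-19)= 158 / 323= 0.49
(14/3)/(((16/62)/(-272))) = -4918.67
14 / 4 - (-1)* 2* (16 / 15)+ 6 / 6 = 199 / 30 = 6.63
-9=-9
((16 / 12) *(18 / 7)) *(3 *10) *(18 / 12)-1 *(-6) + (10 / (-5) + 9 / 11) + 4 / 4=12328 / 77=160.10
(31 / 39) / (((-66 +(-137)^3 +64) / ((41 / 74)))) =-1271 / 7420930530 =-0.00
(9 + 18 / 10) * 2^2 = 216 / 5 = 43.20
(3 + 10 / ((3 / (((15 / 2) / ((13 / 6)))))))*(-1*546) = -7938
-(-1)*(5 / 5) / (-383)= -1 / 383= -0.00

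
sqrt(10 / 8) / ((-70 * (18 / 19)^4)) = -130321 * sqrt(5) / 14696640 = -0.02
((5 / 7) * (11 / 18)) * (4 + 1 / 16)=1.77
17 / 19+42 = 815 / 19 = 42.89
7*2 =14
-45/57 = -15/19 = -0.79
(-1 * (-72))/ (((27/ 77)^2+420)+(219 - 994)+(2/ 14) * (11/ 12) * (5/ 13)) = -0.20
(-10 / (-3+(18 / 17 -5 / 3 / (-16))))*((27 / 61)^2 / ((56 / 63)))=6692220 / 5577779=1.20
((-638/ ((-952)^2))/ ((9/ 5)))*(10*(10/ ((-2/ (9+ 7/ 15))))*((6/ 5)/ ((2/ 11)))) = 1.22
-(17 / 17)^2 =-1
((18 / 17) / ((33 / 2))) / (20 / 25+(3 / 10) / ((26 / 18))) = 1560 / 24497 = 0.06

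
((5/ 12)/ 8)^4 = 625/ 84934656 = 0.00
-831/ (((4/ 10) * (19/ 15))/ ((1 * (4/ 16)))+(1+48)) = -62325/ 3827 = -16.29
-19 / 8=-2.38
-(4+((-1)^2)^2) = -5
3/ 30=1/ 10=0.10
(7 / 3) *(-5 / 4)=-2.92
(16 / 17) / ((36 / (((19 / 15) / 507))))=76 / 1163565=0.00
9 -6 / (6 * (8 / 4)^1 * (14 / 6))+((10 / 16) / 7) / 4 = 1973 / 224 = 8.81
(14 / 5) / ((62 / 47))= 329 / 155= 2.12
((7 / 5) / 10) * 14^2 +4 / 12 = 2083 / 75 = 27.77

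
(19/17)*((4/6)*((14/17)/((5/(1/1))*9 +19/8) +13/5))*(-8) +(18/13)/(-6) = -338157583/21358545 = -15.83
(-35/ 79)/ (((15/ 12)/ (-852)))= 23856/ 79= 301.97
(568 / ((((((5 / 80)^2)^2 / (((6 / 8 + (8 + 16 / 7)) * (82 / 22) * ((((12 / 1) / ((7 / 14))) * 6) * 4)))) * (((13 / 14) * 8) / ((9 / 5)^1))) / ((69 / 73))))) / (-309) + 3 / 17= -580036262206551 / 887315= -653698249.45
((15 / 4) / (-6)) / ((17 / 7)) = -35 / 136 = -0.26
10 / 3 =3.33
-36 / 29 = -1.24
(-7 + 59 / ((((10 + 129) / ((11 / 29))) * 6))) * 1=-168653 / 24186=-6.97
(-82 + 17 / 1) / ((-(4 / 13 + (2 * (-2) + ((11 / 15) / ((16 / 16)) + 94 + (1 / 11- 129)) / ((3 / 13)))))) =-418275 / 976751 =-0.43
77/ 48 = 1.60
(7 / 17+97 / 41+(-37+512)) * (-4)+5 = -1328559 / 697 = -1906.11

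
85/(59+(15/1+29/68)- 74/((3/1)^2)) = 52020/40517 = 1.28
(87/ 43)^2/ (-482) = -0.01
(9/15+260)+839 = 5498/5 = 1099.60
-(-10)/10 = 1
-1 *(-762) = 762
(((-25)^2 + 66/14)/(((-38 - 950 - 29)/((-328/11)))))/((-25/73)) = -105545152/1957725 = -53.91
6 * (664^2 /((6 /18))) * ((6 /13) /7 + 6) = 4380742656 /91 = 48140029.19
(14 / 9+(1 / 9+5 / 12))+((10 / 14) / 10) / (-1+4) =59 / 28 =2.11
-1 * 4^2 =-16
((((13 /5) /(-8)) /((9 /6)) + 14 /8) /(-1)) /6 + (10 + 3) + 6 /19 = 22333 /1710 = 13.06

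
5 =5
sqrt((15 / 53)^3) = 15 * sqrt(795) / 2809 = 0.15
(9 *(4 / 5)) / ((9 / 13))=10.40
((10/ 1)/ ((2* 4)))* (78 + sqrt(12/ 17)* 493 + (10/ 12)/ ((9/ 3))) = 7045/ 72 + 145* sqrt(51)/ 2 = 615.60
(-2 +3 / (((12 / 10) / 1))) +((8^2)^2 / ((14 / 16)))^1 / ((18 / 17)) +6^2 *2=566191 / 126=4493.58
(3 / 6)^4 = 1 / 16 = 0.06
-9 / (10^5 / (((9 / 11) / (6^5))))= -1 / 105600000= -0.00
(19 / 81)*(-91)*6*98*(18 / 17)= -677768 / 51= -13289.57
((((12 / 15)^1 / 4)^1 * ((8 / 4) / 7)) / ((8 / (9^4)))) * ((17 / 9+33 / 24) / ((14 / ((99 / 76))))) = 3392037 / 238336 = 14.23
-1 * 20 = -20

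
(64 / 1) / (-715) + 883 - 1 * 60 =588381 / 715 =822.91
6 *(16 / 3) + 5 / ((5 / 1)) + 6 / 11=33.55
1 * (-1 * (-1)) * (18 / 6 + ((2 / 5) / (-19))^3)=2572117 / 857375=3.00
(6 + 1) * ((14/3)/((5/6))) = 196/5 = 39.20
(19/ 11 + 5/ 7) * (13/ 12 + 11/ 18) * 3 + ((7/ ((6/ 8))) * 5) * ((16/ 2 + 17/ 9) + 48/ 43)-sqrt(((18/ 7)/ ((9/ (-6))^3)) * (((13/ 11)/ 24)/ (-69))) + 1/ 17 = 799455730/ 1519749-sqrt(138138)/ 15939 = 526.02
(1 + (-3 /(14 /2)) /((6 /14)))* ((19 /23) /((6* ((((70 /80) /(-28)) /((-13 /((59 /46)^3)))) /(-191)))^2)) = 0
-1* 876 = -876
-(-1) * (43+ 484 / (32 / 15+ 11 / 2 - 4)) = 19207 / 109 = 176.21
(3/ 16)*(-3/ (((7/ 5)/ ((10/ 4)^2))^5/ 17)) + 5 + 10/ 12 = -16950.48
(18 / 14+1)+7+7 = 114 / 7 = 16.29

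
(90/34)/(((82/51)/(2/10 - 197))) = -324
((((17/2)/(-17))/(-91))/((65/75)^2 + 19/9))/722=225/84624176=0.00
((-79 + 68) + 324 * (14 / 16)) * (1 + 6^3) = 118265 / 2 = 59132.50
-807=-807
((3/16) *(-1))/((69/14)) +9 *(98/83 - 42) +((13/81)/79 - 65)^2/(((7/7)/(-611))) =-1614443021694996037/625345653672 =-2581681.05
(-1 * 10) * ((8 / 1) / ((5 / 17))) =-272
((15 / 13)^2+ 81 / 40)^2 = 514790721 / 45697600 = 11.27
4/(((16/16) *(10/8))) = 16/5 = 3.20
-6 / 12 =-1 / 2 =-0.50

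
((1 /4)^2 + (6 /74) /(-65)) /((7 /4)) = 2357 /67340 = 0.04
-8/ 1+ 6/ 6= -7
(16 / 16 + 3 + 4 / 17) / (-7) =-72 / 119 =-0.61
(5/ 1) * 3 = 15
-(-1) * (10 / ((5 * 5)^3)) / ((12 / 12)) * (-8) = -16 / 3125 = -0.01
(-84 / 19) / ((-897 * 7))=4 / 5681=0.00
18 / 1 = 18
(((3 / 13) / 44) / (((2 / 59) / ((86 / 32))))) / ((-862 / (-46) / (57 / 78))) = 0.02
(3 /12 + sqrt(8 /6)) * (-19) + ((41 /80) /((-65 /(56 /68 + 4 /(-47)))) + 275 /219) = -38 * sqrt(3) /3 - 318475831 /90990120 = -25.44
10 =10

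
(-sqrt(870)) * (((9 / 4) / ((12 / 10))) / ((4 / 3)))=-45 * sqrt(870) / 32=-41.48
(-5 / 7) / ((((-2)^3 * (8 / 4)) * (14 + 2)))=5 / 1792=0.00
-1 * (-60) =60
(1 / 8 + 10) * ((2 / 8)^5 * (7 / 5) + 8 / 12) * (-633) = -175370751 / 40960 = -4281.51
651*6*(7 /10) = 13671 /5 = 2734.20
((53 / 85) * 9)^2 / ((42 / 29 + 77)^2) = 191351889 / 37393890625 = 0.01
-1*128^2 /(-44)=4096 /11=372.36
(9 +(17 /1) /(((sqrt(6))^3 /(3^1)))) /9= 17*sqrt(6) /108 +1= 1.39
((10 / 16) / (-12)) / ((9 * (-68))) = 5 / 58752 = 0.00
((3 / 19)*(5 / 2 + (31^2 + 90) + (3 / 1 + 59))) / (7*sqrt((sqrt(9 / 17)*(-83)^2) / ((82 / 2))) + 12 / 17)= -53540791228554*sqrt(17) / 10636650555231731 - 18361522656 / 10636650555231731 + 21683017608*sqrt(123)*17^(3 / 4) / 10636650555231731 + 2149684532375723*sqrt(123)*17^(1 / 4) / 21273301110463462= 2.26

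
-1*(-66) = 66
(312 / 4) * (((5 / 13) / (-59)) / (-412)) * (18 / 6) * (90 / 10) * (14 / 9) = 315 / 6077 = 0.05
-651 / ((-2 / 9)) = 5859 / 2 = 2929.50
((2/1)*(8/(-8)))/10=-1/5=-0.20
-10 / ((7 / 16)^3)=-40960 / 343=-119.42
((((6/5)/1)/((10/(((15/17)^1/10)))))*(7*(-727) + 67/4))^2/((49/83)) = 2767479391683/566440000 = 4885.74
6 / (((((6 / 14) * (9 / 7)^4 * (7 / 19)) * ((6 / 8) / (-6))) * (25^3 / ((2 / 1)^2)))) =-0.03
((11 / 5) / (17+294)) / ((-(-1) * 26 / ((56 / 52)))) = 77 / 262795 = 0.00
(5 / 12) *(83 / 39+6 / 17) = 8225 / 7956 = 1.03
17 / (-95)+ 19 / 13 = 1584 / 1235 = 1.28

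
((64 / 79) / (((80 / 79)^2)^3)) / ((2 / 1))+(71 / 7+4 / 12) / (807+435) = 41029012499359 / 106831872000000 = 0.38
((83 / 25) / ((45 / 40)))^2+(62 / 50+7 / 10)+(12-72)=-4996783 / 101250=-49.35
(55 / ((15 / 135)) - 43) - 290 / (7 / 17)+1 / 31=-54739 / 217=-252.25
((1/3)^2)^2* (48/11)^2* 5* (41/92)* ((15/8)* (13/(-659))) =-106600/5501991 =-0.02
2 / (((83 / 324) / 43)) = 27864 / 83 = 335.71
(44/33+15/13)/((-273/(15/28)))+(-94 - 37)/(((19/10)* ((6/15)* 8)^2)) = -407099005/60418176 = -6.74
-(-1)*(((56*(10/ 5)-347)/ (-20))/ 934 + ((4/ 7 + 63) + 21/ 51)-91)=-12005647/ 444584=-27.00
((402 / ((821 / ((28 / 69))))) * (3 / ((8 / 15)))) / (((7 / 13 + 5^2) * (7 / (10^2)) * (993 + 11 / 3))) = 0.00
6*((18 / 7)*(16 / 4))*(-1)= -61.71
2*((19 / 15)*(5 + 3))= 304 / 15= 20.27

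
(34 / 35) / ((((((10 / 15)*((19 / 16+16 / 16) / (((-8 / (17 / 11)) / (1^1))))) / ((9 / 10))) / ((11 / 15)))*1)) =-2.28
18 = 18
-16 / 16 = -1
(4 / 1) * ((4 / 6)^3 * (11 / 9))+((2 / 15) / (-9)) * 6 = 1652 / 1215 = 1.36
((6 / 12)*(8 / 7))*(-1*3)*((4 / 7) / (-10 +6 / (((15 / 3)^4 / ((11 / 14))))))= 30000 / 306019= 0.10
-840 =-840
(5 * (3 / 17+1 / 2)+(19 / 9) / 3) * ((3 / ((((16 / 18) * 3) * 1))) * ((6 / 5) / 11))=341 / 680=0.50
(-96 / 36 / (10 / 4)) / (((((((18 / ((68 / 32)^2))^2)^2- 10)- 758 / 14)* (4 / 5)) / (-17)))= 3320460541916 / 27588960290109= 0.12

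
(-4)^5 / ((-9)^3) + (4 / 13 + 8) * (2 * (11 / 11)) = 170776 / 9477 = 18.02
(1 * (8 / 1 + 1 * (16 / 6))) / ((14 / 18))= 96 / 7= 13.71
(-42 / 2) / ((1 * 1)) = -21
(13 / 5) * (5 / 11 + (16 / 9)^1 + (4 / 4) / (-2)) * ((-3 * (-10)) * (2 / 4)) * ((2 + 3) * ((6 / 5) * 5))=22295 / 11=2026.82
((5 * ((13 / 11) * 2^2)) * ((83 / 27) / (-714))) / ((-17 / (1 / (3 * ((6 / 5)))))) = 26975 / 16222437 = 0.00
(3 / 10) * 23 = 69 / 10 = 6.90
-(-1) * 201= 201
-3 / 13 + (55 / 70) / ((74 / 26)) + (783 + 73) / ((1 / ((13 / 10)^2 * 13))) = 3166051597 / 168350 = 18806.37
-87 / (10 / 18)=-783 / 5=-156.60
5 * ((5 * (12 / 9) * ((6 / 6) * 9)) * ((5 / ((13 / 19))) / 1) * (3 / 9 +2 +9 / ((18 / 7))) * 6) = 997500 / 13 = 76730.77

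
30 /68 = 15 /34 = 0.44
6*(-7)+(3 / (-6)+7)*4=-16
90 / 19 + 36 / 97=9414 / 1843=5.11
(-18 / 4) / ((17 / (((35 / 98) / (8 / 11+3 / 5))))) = -0.07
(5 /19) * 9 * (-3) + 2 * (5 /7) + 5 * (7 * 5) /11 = 14970 /1463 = 10.23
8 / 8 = 1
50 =50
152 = 152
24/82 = 12/41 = 0.29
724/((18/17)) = 6154/9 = 683.78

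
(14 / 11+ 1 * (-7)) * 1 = -63 / 11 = -5.73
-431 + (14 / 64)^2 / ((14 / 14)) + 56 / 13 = -5679491 / 13312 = -426.64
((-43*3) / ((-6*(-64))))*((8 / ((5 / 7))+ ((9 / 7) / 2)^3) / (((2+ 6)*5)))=-6764287 / 70246400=-0.10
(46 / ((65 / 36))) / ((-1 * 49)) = -1656 / 3185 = -0.52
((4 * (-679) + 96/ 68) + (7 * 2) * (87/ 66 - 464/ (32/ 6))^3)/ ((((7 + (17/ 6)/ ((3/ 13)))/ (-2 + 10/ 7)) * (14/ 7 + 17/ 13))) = 186565241731518/ 2363322269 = 78941.94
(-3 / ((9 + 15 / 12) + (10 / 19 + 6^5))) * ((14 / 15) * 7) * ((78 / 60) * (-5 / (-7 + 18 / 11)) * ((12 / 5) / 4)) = -532532 / 290965875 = -0.00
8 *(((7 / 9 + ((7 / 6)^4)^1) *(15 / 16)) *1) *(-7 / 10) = -13.81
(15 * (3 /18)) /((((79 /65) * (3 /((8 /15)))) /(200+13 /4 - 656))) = -117715 /711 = -165.56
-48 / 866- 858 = -371538 / 433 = -858.06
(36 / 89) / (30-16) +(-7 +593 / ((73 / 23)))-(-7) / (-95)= 776787157 / 4320505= 179.79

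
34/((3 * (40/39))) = 221/20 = 11.05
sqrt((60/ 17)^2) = 60/ 17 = 3.53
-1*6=-6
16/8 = 2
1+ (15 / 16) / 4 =79 / 64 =1.23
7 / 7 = 1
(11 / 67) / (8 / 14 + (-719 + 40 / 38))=-1463 / 6392537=-0.00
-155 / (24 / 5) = -775 / 24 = -32.29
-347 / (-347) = 1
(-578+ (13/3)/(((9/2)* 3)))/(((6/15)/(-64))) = 7486720/81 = 92428.64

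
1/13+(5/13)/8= 1/8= 0.12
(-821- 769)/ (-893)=1590/ 893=1.78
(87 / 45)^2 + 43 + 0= 10516 / 225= 46.74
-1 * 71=-71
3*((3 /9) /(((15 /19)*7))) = 19 /105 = 0.18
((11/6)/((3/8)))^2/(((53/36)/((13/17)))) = 100672/8109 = 12.41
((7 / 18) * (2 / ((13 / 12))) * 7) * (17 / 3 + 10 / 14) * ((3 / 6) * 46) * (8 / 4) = 172592 / 117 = 1475.15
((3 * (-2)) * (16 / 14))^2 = 47.02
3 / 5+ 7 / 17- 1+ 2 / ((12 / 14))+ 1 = 853 / 255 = 3.35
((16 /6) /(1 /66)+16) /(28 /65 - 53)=-4160 /1139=-3.65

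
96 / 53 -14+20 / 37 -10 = -42452 / 1961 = -21.65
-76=-76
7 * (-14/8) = -49/4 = -12.25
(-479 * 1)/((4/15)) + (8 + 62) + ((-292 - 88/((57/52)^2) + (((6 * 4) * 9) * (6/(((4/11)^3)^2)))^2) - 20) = 66900901205744609249/212926464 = 314197211323.36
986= 986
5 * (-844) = -4220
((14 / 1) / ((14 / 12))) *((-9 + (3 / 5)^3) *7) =-92232 / 125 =-737.86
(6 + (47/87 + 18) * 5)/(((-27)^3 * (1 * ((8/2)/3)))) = -8587/2283228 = -0.00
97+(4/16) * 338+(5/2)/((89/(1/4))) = 129233/712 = 181.51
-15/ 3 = -5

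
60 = 60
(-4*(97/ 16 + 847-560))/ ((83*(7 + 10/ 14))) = -3647/ 1992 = -1.83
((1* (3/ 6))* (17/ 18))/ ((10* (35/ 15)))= 17/ 840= 0.02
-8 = -8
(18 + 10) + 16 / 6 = 92 / 3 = 30.67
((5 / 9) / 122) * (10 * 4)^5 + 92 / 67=17152050508 / 36783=466303.74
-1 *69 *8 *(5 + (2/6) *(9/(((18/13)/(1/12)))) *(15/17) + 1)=-57799/17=-3399.94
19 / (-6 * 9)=-19 / 54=-0.35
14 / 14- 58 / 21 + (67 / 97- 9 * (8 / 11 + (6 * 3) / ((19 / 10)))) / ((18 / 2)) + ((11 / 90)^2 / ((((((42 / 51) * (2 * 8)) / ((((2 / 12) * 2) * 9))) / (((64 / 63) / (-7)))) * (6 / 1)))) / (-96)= -578429977940039 / 48664347177600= -11.89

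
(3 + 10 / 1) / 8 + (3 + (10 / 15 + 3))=199 / 24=8.29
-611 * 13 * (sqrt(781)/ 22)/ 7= -7943 * sqrt(781)/ 154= -1441.42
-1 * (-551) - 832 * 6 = -4441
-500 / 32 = -15.62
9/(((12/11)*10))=33/40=0.82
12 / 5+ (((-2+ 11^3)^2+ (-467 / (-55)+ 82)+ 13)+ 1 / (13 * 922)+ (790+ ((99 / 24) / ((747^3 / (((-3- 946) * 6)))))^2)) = 19991055976747741402989831143 / 11312681025814375624560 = 1767136.89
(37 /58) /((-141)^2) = 37 /1153098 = 0.00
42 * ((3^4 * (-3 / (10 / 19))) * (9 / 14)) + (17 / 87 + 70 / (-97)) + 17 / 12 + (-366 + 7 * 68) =-695092839 / 56260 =-12355.01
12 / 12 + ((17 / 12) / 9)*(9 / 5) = 77 / 60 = 1.28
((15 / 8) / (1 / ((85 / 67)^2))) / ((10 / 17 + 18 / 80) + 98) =9211875 / 301629377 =0.03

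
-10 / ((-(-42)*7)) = -5 / 147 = -0.03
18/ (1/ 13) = 234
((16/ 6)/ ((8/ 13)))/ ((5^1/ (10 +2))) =52/ 5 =10.40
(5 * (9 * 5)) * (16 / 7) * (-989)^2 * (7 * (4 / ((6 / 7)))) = 16432432800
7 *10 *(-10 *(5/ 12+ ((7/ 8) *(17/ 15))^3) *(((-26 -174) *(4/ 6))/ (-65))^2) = -168361130/ 41067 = -4099.67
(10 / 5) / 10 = 1 / 5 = 0.20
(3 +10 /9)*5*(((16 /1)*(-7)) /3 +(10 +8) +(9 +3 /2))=-9805 /54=-181.57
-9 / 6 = -3 / 2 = -1.50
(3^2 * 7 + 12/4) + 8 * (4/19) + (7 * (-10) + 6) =70/19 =3.68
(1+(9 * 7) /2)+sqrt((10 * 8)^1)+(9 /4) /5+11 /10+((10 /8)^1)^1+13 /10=4 * sqrt(5)+183 /5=45.54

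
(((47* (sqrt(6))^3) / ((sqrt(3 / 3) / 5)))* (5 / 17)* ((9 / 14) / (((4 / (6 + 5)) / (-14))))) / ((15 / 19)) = -442035* sqrt(6) / 34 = -31845.89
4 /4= 1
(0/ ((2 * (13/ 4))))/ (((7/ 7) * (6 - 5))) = 0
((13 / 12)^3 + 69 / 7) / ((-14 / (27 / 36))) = -134611 / 225792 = -0.60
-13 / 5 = -2.60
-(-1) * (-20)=-20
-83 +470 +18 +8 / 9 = 3653 / 9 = 405.89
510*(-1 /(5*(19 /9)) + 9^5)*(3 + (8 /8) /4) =1859597649 /19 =97873560.47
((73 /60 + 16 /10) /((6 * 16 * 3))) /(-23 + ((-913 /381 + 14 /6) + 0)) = -21463 /50613120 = -0.00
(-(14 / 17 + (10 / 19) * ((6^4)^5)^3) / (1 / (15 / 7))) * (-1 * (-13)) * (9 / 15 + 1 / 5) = -1296129940047879108616839390300502494517325746709016 / 2261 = -573255170299813847243184200000000000000000000000.00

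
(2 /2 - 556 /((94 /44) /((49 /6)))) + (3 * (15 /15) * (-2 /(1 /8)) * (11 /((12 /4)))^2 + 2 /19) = -7419883 /2679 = -2769.65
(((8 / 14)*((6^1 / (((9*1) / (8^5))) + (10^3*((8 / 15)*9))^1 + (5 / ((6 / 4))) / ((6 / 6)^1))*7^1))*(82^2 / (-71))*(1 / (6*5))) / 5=-15142448 / 225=-67299.77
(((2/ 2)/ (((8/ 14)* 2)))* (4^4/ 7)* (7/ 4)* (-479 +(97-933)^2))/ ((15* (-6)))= -19555676/ 45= -434570.58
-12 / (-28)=3 / 7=0.43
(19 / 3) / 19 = 0.33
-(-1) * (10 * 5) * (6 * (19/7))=5700/7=814.29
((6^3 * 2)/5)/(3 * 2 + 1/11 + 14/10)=1188/103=11.53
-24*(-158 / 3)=1264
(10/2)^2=25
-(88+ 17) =-105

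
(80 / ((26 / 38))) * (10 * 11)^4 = 222543200000 / 13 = 17118707692.31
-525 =-525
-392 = -392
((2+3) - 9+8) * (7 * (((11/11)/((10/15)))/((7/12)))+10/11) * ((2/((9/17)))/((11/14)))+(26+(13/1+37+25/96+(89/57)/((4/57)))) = 16105915/34848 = 462.18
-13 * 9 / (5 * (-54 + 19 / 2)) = 234 / 445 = 0.53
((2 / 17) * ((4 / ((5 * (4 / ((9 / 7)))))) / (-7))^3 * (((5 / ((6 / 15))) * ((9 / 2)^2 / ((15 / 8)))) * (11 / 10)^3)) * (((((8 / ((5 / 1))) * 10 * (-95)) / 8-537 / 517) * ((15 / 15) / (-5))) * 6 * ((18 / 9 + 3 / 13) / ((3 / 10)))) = -6821604291249 / 3818813009375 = -1.79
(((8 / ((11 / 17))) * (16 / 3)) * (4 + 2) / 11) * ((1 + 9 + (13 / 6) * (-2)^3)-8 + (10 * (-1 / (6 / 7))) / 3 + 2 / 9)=-82688 / 121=-683.37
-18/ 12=-3/ 2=-1.50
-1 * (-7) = 7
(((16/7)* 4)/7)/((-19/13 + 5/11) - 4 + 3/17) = -155584/575407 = -0.27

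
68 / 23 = 2.96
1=1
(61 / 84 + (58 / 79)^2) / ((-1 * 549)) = -663277 / 287809956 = -0.00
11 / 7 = 1.57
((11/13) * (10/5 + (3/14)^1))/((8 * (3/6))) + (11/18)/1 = 7073/6552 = 1.08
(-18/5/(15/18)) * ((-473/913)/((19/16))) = 74304/39425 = 1.88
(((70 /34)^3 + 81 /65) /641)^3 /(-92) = -8076030621892507888 /197279649159707413477618375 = -0.00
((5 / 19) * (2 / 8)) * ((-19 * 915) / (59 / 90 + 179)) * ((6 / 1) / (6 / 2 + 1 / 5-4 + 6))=-3088125 / 420394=-7.35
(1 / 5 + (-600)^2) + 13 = 1800066 / 5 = 360013.20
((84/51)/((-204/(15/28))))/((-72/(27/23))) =15/212704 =0.00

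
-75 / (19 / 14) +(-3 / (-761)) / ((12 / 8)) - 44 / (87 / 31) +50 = -26339470 / 1257933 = -20.94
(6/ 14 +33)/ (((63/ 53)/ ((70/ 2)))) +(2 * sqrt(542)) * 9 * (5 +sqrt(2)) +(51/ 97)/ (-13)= 3672.16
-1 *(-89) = 89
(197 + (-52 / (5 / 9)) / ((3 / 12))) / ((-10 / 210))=18627 / 5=3725.40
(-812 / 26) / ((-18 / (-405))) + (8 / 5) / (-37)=-1690079 / 2405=-702.74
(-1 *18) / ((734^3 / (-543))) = 4887 / 197723452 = 0.00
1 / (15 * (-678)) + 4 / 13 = 40667 / 132210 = 0.31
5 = 5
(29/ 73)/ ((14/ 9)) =261/ 1022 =0.26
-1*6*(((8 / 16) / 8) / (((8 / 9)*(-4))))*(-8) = -27 / 32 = -0.84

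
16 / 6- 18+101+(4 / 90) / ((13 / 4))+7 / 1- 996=-528442 / 585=-903.32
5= 5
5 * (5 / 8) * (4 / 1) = 25 / 2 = 12.50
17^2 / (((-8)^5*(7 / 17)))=-4913 / 229376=-0.02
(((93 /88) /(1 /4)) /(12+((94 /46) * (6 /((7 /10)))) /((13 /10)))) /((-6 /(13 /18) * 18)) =-0.00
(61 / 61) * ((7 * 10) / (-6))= -35 / 3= -11.67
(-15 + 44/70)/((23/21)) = -1509/115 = -13.12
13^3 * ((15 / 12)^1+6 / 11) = 173563 / 44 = 3944.61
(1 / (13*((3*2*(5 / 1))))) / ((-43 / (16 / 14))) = -4 / 58695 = -0.00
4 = 4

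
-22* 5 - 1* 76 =-186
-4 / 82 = -2 / 41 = -0.05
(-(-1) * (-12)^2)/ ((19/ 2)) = 288/ 19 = 15.16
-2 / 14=-1 / 7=-0.14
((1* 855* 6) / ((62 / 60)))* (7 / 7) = 153900 / 31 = 4964.52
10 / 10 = 1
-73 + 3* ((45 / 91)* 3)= -6238 / 91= -68.55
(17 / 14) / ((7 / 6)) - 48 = -2301 / 49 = -46.96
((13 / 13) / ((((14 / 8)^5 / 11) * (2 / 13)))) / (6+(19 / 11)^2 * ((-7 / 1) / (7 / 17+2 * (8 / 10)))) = -6133248 / 6168169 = -0.99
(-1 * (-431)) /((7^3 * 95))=0.01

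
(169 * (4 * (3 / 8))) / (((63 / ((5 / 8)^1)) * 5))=169 / 336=0.50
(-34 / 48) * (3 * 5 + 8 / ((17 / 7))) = -311 / 24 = -12.96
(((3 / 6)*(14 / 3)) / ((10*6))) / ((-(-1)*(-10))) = -7 / 1800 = -0.00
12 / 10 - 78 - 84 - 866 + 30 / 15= -5124 / 5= -1024.80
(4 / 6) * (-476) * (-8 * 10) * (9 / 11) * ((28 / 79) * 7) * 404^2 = 8410991909.41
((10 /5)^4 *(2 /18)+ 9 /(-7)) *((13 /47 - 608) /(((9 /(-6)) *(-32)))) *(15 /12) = -1475755 /189504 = -7.79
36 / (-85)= -36 / 85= -0.42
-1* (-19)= 19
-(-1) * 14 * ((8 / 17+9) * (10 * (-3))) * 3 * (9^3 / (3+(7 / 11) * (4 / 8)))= -3253468680 / 1241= -2621650.83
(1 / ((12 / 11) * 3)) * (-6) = -1.83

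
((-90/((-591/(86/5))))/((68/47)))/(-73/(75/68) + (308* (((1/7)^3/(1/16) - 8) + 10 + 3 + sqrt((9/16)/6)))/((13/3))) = 8095894783048800/1300851527092179977 - 245899466938125* sqrt(6)/1300851527092179977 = 0.01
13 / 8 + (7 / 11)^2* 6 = 3925 / 968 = 4.05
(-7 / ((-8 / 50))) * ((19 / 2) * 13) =43225 / 8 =5403.12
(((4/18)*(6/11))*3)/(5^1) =4/55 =0.07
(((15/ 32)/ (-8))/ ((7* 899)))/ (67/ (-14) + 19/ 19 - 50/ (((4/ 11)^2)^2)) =5/ 1537629822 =0.00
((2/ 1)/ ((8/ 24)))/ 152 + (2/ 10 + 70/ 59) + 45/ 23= 1744187/ 515660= 3.38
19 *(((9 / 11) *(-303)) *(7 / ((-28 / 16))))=207252 / 11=18841.09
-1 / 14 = -0.07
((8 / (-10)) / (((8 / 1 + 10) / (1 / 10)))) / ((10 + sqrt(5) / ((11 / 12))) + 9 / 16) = -327184 / 736101225 + 11264 * sqrt(5) / 245367075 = -0.00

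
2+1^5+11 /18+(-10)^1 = -115 /18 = -6.39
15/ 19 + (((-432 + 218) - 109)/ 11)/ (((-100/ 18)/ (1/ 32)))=319233/ 334400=0.95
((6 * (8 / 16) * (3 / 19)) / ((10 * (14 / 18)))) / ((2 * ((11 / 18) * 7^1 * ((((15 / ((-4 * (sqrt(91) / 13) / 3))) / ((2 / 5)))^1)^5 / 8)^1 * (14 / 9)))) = -65536 * sqrt(91) / 1412495068359375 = -0.00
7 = 7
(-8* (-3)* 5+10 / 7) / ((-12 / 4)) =-850 / 21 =-40.48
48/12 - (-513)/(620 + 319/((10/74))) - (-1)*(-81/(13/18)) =-20920273/193739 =-107.98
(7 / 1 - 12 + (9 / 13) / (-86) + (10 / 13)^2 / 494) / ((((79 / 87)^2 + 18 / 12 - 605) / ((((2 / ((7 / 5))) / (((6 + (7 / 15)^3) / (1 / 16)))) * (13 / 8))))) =327967745563125 / 1660199803652543296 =0.00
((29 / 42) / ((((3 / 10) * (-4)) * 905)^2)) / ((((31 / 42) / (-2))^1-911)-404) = -29 / 65156321718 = -0.00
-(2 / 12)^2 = -1 / 36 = -0.03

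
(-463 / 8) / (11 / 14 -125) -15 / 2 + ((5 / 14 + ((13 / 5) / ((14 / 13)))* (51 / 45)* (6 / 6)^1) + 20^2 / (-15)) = -15967883 / 521700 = -30.61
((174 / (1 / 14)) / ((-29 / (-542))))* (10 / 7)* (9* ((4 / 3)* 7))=5463360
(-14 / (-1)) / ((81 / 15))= 70 / 27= 2.59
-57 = -57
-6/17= -0.35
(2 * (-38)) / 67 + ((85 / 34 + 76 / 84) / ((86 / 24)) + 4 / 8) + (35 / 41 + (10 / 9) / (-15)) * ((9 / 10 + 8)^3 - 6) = 12171992087749 / 22324869000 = 545.22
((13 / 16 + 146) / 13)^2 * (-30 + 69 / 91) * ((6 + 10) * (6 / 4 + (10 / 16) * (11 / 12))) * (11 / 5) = -10713599687043 / 39370240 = -272124.32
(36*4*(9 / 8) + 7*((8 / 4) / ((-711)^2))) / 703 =81894416 / 355381263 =0.23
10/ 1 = 10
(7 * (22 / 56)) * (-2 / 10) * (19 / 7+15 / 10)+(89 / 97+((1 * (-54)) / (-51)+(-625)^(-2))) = -12318735781 / 36071875000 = -0.34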